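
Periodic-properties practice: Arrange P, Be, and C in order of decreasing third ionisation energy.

Consider each +2 ion: P²⁺ still has 3 valence electrons; Be²⁺ is the bare [He] core; C²⁺ still has 2 valence electrons.
Breaking into a closed-shell core is much more expensive than removing a leftover valence electron — Be has the largest IE_3 here.
Valence configurations: P²⁺ [Ne]3s²3p¹, C²⁺ [He]2s².
Approximate IE_3 values (kJ/mol): P 2914, Be 14849, C 4620.
Putting it together, IE_3: P < C < Be.

Be, C, P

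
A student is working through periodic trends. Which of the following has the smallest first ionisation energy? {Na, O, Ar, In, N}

IE₁ increases left→right with effective nuclear charge and decreases top→bottom as the valence shell moves farther out.
Here both period and group differ, so the two effects have to be weighed against each other.
In > Na: the two effects oppose for this pair; the across-period effect wins (558 vs 496 kJ/mol).
O > In: relative to In, both the across-period and down-group shifts push O's first ionization energy up.
N > O: this pair runs against the simple trend — see the exception note.
Ar > N: the two effects oppose for this pair; the across-period effect wins (1521 vs 1402 kJ/mol).
Note the exception: N has a higher first ionization energy than O, contrary to the simple trend — pairing an electron in O's 2p⁴ costs repulsion energy, so O ionizes more easily than half-filled N (2p³).
Approximate values (kJ/mol): N 1402, O 1314, Na 496, Ar 1521, In 558.
The smallest first ionisation energy among these belongs to Na.

Na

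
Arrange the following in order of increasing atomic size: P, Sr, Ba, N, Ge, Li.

Li is in period 2, group 1; N is in period 2, group 15; P is in period 3, group 15; Ge is in period 4, group 14; Sr is in period 5, group 2; Ba is in period 6, group 2.
Atomic radius shrinks across a period as nuclear charge pulls the same shell inward, and grows down a group as new shells are added.
Here both period and group differ, so the two effects have to be weighed against each other.
P > N: P sits below N in group 15, so the down-group effect alone puts P larger.
Ge > P: relative to P, both the across-period and down-group shifts push Ge's atomic radius up.
Li > Ge: the two effects oppose for this pair; the across-period effect wins (133 vs 121 pm).
Sr > Li: the two effects oppose for this pair; the down-group effect wins (185 vs 133 pm).
Ba > Sr: they share group 2; the group trend gives Ba the larger value.
Tabulated atomic radius (pm): Li 133, N 71, P 111, Ge 121, Sr 185, Ba 196.
So from smallest to largest: N < P < Ge < Li < Sr < Ba.

N < P < Ge < Li < Sr < Ba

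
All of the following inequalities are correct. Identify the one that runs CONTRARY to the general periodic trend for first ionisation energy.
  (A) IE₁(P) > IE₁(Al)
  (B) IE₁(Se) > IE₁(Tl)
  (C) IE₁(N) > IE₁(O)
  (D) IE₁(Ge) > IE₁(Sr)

The general trend: first ionisation energy increases across a period and decreases down a group.
(A) P (period 3, group 15) vs Al (period 3, group 13): the stated order agrees with the simple trend.
(B) Se (period 4, group 16) vs Tl (period 6, group 13): the stated order agrees with the simple trend.
(C) N (period 2, group 15) vs O (period 2, group 16): the stated order contradicts the simple trend.
(D) Ge (period 4, group 14) vs Sr (period 5, group 2): the stated order agrees with the simple trend.
The exception is (C): pairing an electron in O's 2p⁴ costs repulsion energy, so O ionizes more easily than half-filled N (2p³).

(C)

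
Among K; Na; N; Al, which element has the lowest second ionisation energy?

Consider each +1 ion: K⁺ is the bare [Ar] core; Na⁺ is the bare [Ne] core; N⁺ still has 4 valence electrons; Al⁺ still has 2 valence electrons.
Breaking into a closed-shell core is much more expensive than removing a leftover valence electron — K and Na have the largest IE_2 here.
Valence configurations: N⁺ [He]2s²2p², Al⁺ [Ne]3s².
Tabulated IE_2 (kJ/mol): K 3052, Na 4562, N 2856, Al 1817.
Overall IE_2 order: Al < N < K < Na.

Al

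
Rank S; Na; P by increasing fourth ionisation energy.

S < P < Na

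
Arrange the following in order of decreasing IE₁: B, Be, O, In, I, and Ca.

O > I > Be > B > Ca > In

Be is in period 2, group 2; B is in period 2, group 13; O is in period 2, group 16; Ca is in period 4, group 2; In is in period 5, group 13; I is in period 5, group 17.
First ionization energy rises across a period (greater Z_eff holds electrons more tightly) and falls down a group (valence electrons are farther from the nucleus).
Here both period and group differ, so the two effects have to be weighed against each other.
Ca > In: the two effects oppose for this pair; the down-group effect wins (590 vs 558 kJ/mol).
B > Ca: relative to Ca, both the across-period and down-group shifts push B's first ionization energy up.
Be > B: this pair runs against the simple trend — see the exception note.
I > Be: period and group pull opposite ways; the across-period shift dominates (1008 vs 900 kJ/mol).
O > I: the two effects oppose for this pair; the down-group effect wins (1314 vs 1008 kJ/mol).
Note the exception: Be has a higher first ionization energy than B, contrary to the simple trend — removing B's lone 2p electron is easier than breaking Be's filled 2s².
For reference (kJ/mol): Be 900, B 801, O 1314, Ca 590, In 558, I 1008.
So from highest to lowest: O > I > Be > B > Ca > In.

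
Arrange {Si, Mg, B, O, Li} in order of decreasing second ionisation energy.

After 1 electron has been removed, what remains? Si⁺ still has 3 valence electrons; Mg⁺ still has 1 valence electron; B⁺ still has 2 valence electrons; O⁺ still has 5 valence electrons; Li⁺ is the bare [He] core.
Pulling an electron out of a noble-gas core costs far more than removing a remaining valence electron, so Li sits at the high end of IE_2.
Valence configurations: Si⁺ [Ne]3s²3p¹, Mg⁺ [Ne]3s¹, B⁺ [He]2s², O⁺ [He]2s²2p³.
The numbers (kJ/mol): Si 1577, Mg 1451, B 2427, O 3388, Li 7298.
Putting it together, IE_2: Mg < Si < B < O < Li.

Li > O > B > Si > Mg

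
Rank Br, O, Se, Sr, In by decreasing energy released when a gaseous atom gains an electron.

O is in period 2, group 16; Se is in period 4, group 16; Br is in period 4, group 17; Sr is in period 5, group 2; In is in period 5, group 13.
Adding an electron releases more energy for atoms nearer the top right (short of the noble gases).
Neither a single period nor a single group — weigh both effects.
In > Sr: both are in period 5; the period trend gives In the larger value.
O > In: both effects reinforce here, so O is clearly the higher of the two.
Se > O: this pair runs against the simple trend — see the exception note.
Br > Se: both are in period 4; the period trend gives Br the larger value.
Note the exception: Se has a higher electron affinity than O, contrary to the simple trend — O's compact 2p subshell gives strong electron–electron repulsion on the added electron.
Tabulated electron affinity (kJ/mol): O 141, Se 195, Br 325, Sr 5, In 29.
So from highest to lowest: Br > Se > O > In > Sr.

Br > Se > O > In > Sr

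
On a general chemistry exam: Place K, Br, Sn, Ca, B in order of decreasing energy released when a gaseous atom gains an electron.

B is in period 2, group 13; K is in period 4, group 1; Ca is in period 4, group 2; Br is in period 4, group 17; Sn is in period 5, group 14.
EA tends to increase across a period and decrease down a group, though the pattern is less regular than for IE or radius.
Neither a single period nor a single group — weigh both effects.
B > Ca: relative to Ca, both the across-period and down-group shifts push B's electron affinity up.
K > B: this pair runs against the simple trend — see the exception note.
Sn > K: the two effects oppose for this pair; the across-period effect wins (107 vs 48 kJ/mol).
Br > Sn: relative to Sn, both the across-period and down-group shifts push Br's electron affinity up.
Note the exception: K has a higher electron affinity than B, contrary to the simple trend — B's ns²np¹ configuration gives only a small electron affinity — the sparsely filled np subshell binds an added electron weakly.
Note the exception: K has a higher electron affinity than Ca, contrary to the simple trend — adding an electron to Ca (ns²) has to open a new, higher-energy np subshell, which is unfavourable.
For reference (kJ/mol): B 27, K 48, Ca 2, Br 325, Sn 107.
So from highest to lowest: Br > Sn > K > B > Ca.

Br > Sn > K > B > Ca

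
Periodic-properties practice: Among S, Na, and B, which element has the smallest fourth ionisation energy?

IE_4 is the cost of taking one more electron from the +3 cation: S³⁺ still has 3 valence electrons; Na³⁺ is already 2 electrons into the core; B³⁺ is the bare [He] core.
Breaking into a closed-shell core is much more expensive than removing a leftover valence electron — Na and B have the largest IE_4 here.
Tabulated IE_4 (kJ/mol): S 4556, Na 9543, B 25026.
So the fourth ionization energies run S < Na < B.

S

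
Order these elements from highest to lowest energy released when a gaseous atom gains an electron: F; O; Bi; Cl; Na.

Cl > F > O > Bi > Na

O is in period 2, group 16; F is in period 2, group 17; Na is in period 3, group 1; Cl is in period 3, group 17; Bi is in period 6, group 15.
Electron affinity generally becomes more exothermic across a period toward the halogens and less exothermic down a group.
These span different periods and groups, so the two trends combine.
Bi > Na: period and group pull opposite ways; the across-period shift dominates (91 vs 53 kJ/mol).
O > Bi: both effects reinforce here, so O is clearly the higher of the two.
F > O: F lies to the right of O in period 2, so the across-period effect alone puts F higher.
Cl > F: this pair runs against the simple trend — see the exception note.
Note the exception: Cl has a higher electron affinity than F, contrary to the simple trend — F's small 2p subshell makes the incoming electron feel strong e⁻–e⁻ repulsion, so Cl actually releases more energy on gaining an electron.
Approximate values (kJ/mol): O 141, F 328, Na 53, Cl 349, Bi 91.
So from highest to lowest: Cl > F > O > Bi > Na.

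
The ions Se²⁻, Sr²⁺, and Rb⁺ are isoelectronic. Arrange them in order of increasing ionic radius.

All of these have 36 electrons, so size is governed by nuclear charge alone: the more protons, the stronger the pull on the same electron cloud, and the smaller the ion.
Nuclear charges: Sr²⁺ (Z=38), Rb⁺ (Z=37), Se²⁻ (Z=34).
Smallest to largest: Sr²⁺ < Rb⁺ < Se²⁻.

Sr²⁺ < Rb⁺ < Se²⁻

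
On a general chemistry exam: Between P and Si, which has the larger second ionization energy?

P

Consider each +1 ion: P⁺ still has 4 valence electrons; Si⁺ still has 3 valence electrons.
All are still removing valence electrons, so compare the +1 ions as you would atoms: IE_2 generally rises across a period (higher Z_eff) and falls down a group (larger shell), subject to the usual subshell exceptions.
Valence configurations: P⁺ [Ne]3s²3p², Si⁺ [Ne]3s²3p¹.
Tabulated IE_2 (kJ/mol): P 1907, Si 1577.
Overall IE_2 order: Si < P.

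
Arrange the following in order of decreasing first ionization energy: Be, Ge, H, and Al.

H > Be > Ge > Al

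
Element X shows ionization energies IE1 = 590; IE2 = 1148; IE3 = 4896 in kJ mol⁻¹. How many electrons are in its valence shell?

Look for the largest jump between consecutive ionization energies: IE3/IE2 ≈ 4.3, far larger than any earlier ratio.
That jump marks the point where a core electron is being removed. So the atom has 2 valence electrons.

2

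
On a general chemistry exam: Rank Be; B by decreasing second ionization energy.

B > Be

The second ionization energy removes an electron from the +1 ion. For each element: Be⁺ still has 1 valence electron; B⁺ still has 2 valence electrons.
All are still removing valence electrons, so compare the +1 ions as you would atoms: IE_2 generally rises across a period (higher Z_eff) and falls down a group (larger shell), subject to the usual subshell exceptions.
Valence configurations: Be⁺ [He]2s¹, B⁺ [He]2s².
Approximate IE_2 values (kJ/mol): Be 1757, B 2427.
Hence IE_2: Be < B.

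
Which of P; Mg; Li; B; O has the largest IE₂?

Li

The second ionization energy removes an electron from the +1 ion. For each element: P⁺ still has 4 valence electrons; Mg⁺ still has 1 valence electron; Li⁺ is the bare [He] core; B⁺ still has 2 valence electrons; O⁺ still has 5 valence electrons.
Pulling an electron out of a noble-gas core costs far more than removing a remaining valence electron, so Li sits at the high end of IE_2.
Valence configurations: P⁺ [Ne]3s²3p², Mg⁺ [Ne]3s¹, B⁺ [He]2s², O⁺ [He]2s²2p³.
Approximate IE_2 values (kJ/mol): P 1907, Mg 1451, Li 7298, B 2427, O 3388.
So the second ionization energies run Mg < P < B < O < Li.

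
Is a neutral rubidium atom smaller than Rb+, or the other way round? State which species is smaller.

Rb+

Forming Rb+ removes 1 electron from Rb. Fewer electrons for the same nuclear charge means less shielding and a higher Z_eff on the remaining electrons, and for main-group metals the entire outer shell is lost.
A cation is smaller than its parent atom: Rb+ < Rb.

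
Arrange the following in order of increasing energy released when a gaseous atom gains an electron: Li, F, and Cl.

Li is in period 2, group 1; F is in period 2, group 17; Cl is in period 3, group 17.
Atoms with high Z_eff and room in the valence shell (especially the halogens) have the most exothermic electron affinities.
These span different periods and groups, so the two trends combine.
F > Li: both are in period 2; the period trend gives F the larger value.
Cl > F: this pair runs against the simple trend — see the exception note.
Note the exception: Cl has a higher electron affinity than F, contrary to the simple trend — F's small 2p subshell makes the incoming electron feel strong e⁻–e⁻ repulsion, so Cl actually releases more energy on gaining an electron.
For reference (kJ/mol): Li 60, F 328, Cl 349.
So from lowest to highest: Li < F < Cl.

Li, F, Cl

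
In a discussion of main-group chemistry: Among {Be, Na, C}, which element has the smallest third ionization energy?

C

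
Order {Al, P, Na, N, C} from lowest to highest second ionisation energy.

Al < P < C < N < Na

IE_2 is the cost of taking one more electron from the +1 cation: Al⁺ still has 2 valence electrons; P⁺ still has 4 valence electrons; Na⁺ is the bare [Ne] core; N⁺ still has 4 valence electrons; C⁺ still has 3 valence electrons.
Core electrons are held far more tightly than valence electrons, so Na tops the IE_2 order.
Valence configurations: Al⁺ [Ne]3s², P⁺ [Ne]3s²3p², N⁺ [He]2s²2p², C⁺ [He]2s²2p¹.
Tabulated IE_2 (kJ/mol): Al 1817, P 1907, Na 4562, N 2856, C 2353.
Putting it together, IE_2: Al < P < C < N < Na.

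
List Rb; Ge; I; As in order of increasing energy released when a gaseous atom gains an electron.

Rb < As < Ge < I

Ge is in period 4, group 14; As is in period 4, group 15; Rb is in period 5, group 1; I is in period 5, group 17.
Adding an electron releases more energy for atoms nearer the top right (short of the noble gases).
Here both period and group differ, so the two effects have to be weighed against each other.
As > Rb: both effects reinforce here, so As is clearly the higher of the two.
Ge > As: this pair runs against the simple trend — see the exception note.
I > Ge: period and group pull opposite ways; the across-period shift dominates (295 vs 119 kJ/mol).
Note the exception: Ge has a higher electron affinity than As, contrary to the simple trend — adding an electron to As's half-filled 4p³ is unfavourable, so Ge (4p²) has the more exothermic EA.
Approximate values (kJ/mol): Ge 119, As 78, Rb 47, I 295.
So from lowest to highest: Rb < As < Ge < I.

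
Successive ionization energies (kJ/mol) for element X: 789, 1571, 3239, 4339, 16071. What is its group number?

Group 14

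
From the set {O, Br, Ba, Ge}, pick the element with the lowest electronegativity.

Ba

O is in period 2, group 16; Ge is in period 4, group 14; Br is in period 4, group 17; Ba is in period 6, group 2.
Smaller atoms with higher effective nuclear charge are more electronegative.
Here both period and group differ, so the two effects have to be weighed against each other.
Ge > Ba: both effects reinforce here, so Ge is clearly the higher of the two.
Br > Ge: both are in period 4; the period trend gives Br the larger value.
O > Br: period and group pull opposite ways; the down-group shift dominates (3.44 vs 2.96).
Tabulated electronegativity (Pauling): O 3.44, Ge 2.01, Br 2.96, Ba 0.89.
The lowest electronegativity among these belongs to Ba.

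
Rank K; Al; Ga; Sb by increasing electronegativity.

Al is in period 3, group 13; K is in period 4, group 1; Ga is in period 4, group 13; Sb is in period 5, group 15.
Smaller atoms with higher effective nuclear charge are more electronegative.
These span different periods and groups, so the two trends combine.
Al > K: both effects reinforce here, so Al is clearly the higher of the two.
Ga > Al: this pair runs against the simple trend — see the exception note.
Sb > Ga: the two effects oppose for this pair; the across-period effect wins (2.05 vs 1.81).
Note the exception: Ga has a higher electronegativity than Al, contrary to the simple trend — poor shielding by filled d (and f) subshells raises the heavier element's effective nuclear charge more than the simple down-group trend predicts.
Approximate values (Pauling): Al 1.61, K 0.82, Ga 1.81, Sb 2.05.
So from lowest to highest: K < Al < Ga < Sb.

K < Al < Ga < Sb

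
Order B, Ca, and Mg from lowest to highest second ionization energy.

After 1 electron has been removed, what remains? B⁺ still has 2 valence electrons; Ca⁺ still has 1 valence electron; Mg⁺ still has 1 valence electron.
All are still removing valence electrons, so compare the +1 ions as you would atoms: IE_2 generally rises across a period (higher Z_eff) and falls down a group (larger shell), subject to the usual subshell exceptions.
Valence configurations: B⁺ [He]2s², Ca⁺ [Ar]4s¹, Mg⁺ [Ne]3s¹.
Tabulated IE_2 (kJ/mol): B 2427, Ca 1145, Mg 1451.
Hence IE_2: Ca < Mg < B.

Ca, Mg, B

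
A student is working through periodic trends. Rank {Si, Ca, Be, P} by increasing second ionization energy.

Ca < Si < Be < P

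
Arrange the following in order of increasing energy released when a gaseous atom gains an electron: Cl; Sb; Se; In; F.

Electron affinity generally becomes more exothermic across a period toward the halogens and less exothermic down a group.
These span different periods and groups, so the two trends combine.
Sb > In: Sb lies to the right of In in period 5, so the across-period effect alone puts Sb higher.
Se > Sb: both effects reinforce here, so Se is clearly the higher of the two.
F > Se: relative to Se, both the across-period and down-group shifts push F's electron affinity up.
Cl > F: this pair runs against the simple trend — see the exception note.
Note the exception: Cl has a higher electron affinity than F, contrary to the simple trend — F's small 2p subshell makes the incoming electron feel strong e⁻–e⁻ repulsion, so Cl actually releases more energy on gaining an electron.
For reference (kJ/mol): F 328, Cl 349, Se 195, In 29, Sb 103.
So from lowest to highest: In < Sb < Se < F < Cl.

In, Sb, Se, F, Cl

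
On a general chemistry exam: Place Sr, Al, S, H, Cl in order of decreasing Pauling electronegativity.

H is in period 1, group 1; Al is in period 3, group 13; S is in period 3, group 16; Cl is in period 3, group 17; Sr is in period 5, group 2.
Atoms toward the upper right of the periodic table pull bonding electrons most strongly.
Neither a single period nor a single group — weigh both effects.
Al > Sr: relative to Sr, both the across-period and down-group shifts push Al's electronegativity up.
H > Al: the two effects oppose for this pair; the down-group effect wins (2.20 vs 1.61).
S > H: the two effects oppose for this pair; the across-period effect wins (2.58 vs 2.20).
Cl > S: both are in period 3; the period trend gives Cl the larger value.
Approximate values (Pauling): H 2.20, Al 1.61, S 2.58, Cl 3.16, Sr 0.95.
So from highest to lowest: Cl > S > H > Al > Sr.

Cl > S > H > Al > Sr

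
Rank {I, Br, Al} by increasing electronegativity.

Smaller atoms with higher effective nuclear charge are more electronegative.
These span different periods and groups, so the two trends combine.
I > Al: the two effects oppose for this pair; the across-period effect wins (2.66 vs 1.61).
Br > I: Br sits above I in group 17, so the down-group effect alone puts Br higher.
For reference (Pauling): Al 1.61, Br 2.96, I 2.66.
So from lowest to highest: Al < I < Br.

Al < I < Br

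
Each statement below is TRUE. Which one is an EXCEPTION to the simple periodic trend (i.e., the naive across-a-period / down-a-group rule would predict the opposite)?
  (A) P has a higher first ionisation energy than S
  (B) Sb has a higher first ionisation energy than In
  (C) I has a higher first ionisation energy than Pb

(A)

The general trend: first ionisation energy increases across a period and decreases down a group.
(A) P (period 3, group 15) vs S (period 3, group 16): the stated order contradicts the simple trend.
(B) Sb (period 5, group 15) vs In (period 5, group 13): the stated order agrees with the simple trend.
(C) I (period 5, group 17) vs Pb (period 6, group 14): the stated order agrees with the simple trend.
The exception is (A): S (3p⁴) ionizes more easily than half-filled P (3p³) because the paired 3p electron in S is pushed out by e⁻–e⁻ repulsion.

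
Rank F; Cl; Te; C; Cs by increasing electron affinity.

C is in period 2, group 14; F is in period 2, group 17; Cl is in period 3, group 17; Te is in period 5, group 16; Cs is in period 6, group 1.
Adding an electron releases more energy for atoms nearer the top right (short of the noble gases).
Here both period and group differ, so the two effects have to be weighed against each other.
C > Cs: both effects reinforce here, so C is clearly the higher of the two.
Te > C: the two effects oppose for this pair; the across-period effect wins (190 vs 122 kJ/mol).
F > Te: relative to Te, both the across-period and down-group shifts push F's electron affinity up.
Cl > F: this pair runs against the simple trend — see the exception note.
Note the exception: Cl has a higher electron affinity than F, contrary to the simple trend — F's small 2p subshell makes the incoming electron feel strong e⁻–e⁻ repulsion, so Cl actually releases more energy on gaining an electron.
For reference (kJ/mol): C 122, F 328, Cl 349, Te 190, Cs 46.
So from lowest to highest: Cs < C < Te < F < Cl.

Cs, C, Te, F, Cl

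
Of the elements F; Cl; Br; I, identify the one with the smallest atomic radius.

F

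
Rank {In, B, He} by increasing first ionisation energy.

Across a period the outer electron is held more tightly (higher IE₁); down a group it sits in a higher shell, more shielded, and comes off more easily.
Here both period and group differ, so the two effects have to be weighed against each other.
B > In: B sits above In in group 13, so the down-group effect alone puts B higher.
He > B: both effects reinforce here, so He is clearly the higher of the two.
Tabulated first ionization energy (kJ/mol): He 2372, B 801, In 558.
So from lowest to highest: In < B < He.

In < B < He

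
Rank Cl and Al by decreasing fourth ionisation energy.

Consider each +3 ion: Cl³⁺ still has 4 valence electrons; Al³⁺ is the bare [Ne] core.
Pulling an electron out of a noble-gas core costs far more than removing a remaining valence electron, so Al sits at the high end of IE_4.
The numbers (kJ/mol): Cl 5159, Al 11577.
Overall IE_4 order: Cl < Al.

Al > Cl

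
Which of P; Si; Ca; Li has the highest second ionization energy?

Li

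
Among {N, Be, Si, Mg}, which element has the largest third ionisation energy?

Be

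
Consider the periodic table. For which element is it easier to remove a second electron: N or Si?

The second ionization energy removes an electron from the +1 ion. For each element: N⁺ still has 4 valence electrons; Si⁺ still has 3 valence electrons.
All are still removing valence electrons, so compare the +1 ions as you would atoms: IE_2 generally rises across a period (higher Z_eff) and falls down a group (larger shell), subject to the usual subshell exceptions.
Valence configurations: N⁺ [He]2s²2p², Si⁺ [Ne]3s²3p¹.
Approximate IE_2 values (kJ/mol): N 2856, Si 1577.
Overall IE_2 order: Si < N.

Si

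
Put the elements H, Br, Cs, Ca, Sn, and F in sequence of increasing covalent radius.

H < F < Br < Sn < Ca < Cs

H is in period 1, group 1; F is in period 2, group 17; Ca is in period 4, group 2; Br is in period 4, group 17; Sn is in period 5, group 14; Cs is in period 6, group 1.
Moving right in a period, electrons are added to the same shell under a stronger nuclear pull, so atoms get smaller; moving down, a new shell is opened and atoms get larger.
Here both period and group differ, so the two effects have to be weighed against each other.
F > H: period and group pull opposite ways; the down-group shift dominates (64 vs 32 pm).
Br > F: Br sits below F in group 17, so the down-group effect alone puts Br larger.
Sn > Br: both effects reinforce here, so Sn is clearly the larger of the two.
Ca > Sn: period and group pull opposite ways; the across-period shift dominates (171 vs 140 pm).
Cs > Ca: relative to Ca, both the across-period and down-group shifts push Cs's atomic radius up.
Tabulated atomic radius (pm): H 32, F 64, Ca 171, Br 114, Sn 140, Cs 232.
So from smallest to largest: H < F < Br < Sn < Ca < Cs.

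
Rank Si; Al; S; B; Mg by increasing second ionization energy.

Mg < Si < Al < S < B

IE_2 is the cost of taking one more electron from the +1 cation: Si⁺ still has 3 valence electrons; Al⁺ still has 2 valence electrons; S⁺ still has 5 valence electrons; B⁺ still has 2 valence electrons; Mg⁺ still has 1 valence electron.
All are still removing valence electrons, so compare the +1 ions as you would atoms: IE_2 generally rises across a period (higher Z_eff) and falls down a group (larger shell), subject to the usual subshell exceptions.
Valence configurations: Si⁺ [Ne]3s²3p¹, Al⁺ [Ne]3s², S⁺ [Ne]3s²3p³, B⁺ [He]2s², Mg⁺ [Ne]3s¹.
Si⁺ loses a lone 3p electron whereas Al⁺ must break into a filled 3s² pair, so IE_2(Al) > IE_2(Si) even though Si has the higher nuclear charge.
Approximate IE_2 values (kJ/mol): Si 1577, Al 1817, S 2252, B 2427, Mg 1451.
So the second ionization energies run Mg < Si < Al < S < B.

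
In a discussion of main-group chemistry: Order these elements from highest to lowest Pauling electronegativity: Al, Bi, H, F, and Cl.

F > Cl > H > Bi > Al

Smaller atoms with higher effective nuclear charge are more electronegative.
Here both period and group differ, so the two effects have to be weighed against each other.
Bi > Al: the two effects oppose for this pair; the across-period effect wins (2.02 vs 1.61).
H > Bi: the two effects oppose for this pair; the down-group effect wins (2.20 vs 2.02).
Cl > H: the two effects oppose for this pair; the across-period effect wins (3.16 vs 2.20).
F > Cl: they share group 17; the group trend gives F the larger value.
Tabulated electronegativity (Pauling): H 2.20, F 3.98, Al 1.61, Cl 3.16, Bi 2.02.
So from highest to lowest: F > Cl > H > Bi > Al.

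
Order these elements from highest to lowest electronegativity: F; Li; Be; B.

Electronegativity increases across a period and decreases down a group, tracking effective nuclear charge and atomic size.
All lie in period 2, so electronegativity increases left to right.
So from highest to lowest: F > B > Be > Li.

F > B > Be > Li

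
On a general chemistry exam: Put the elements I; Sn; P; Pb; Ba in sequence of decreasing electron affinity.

Electron affinity generally becomes more exothermic across a period toward the halogens and less exothermic down a group.
Neither a single period nor a single group — weigh both effects.
Pb > Ba: Pb lies to the right of Ba in period 6, so the across-period effect alone puts Pb higher.
P > Pb: both effects reinforce here, so P is clearly the higher of the two.
Sn > P: this pair runs against the simple trend — see the exception note.
I > Sn: I lies to the right of Sn in period 5, so the across-period effect alone puts I higher.
Note the exception: Sn has a higher electron affinity than P, contrary to the simple trend — adding an electron to P's half-filled np³ subshell costs electron-pairing energy.
Tabulated electron affinity (kJ/mol): P 72, Sn 107, I 295, Ba 14, Pb 35.
So from highest to lowest: I > Sn > P > Pb > Ba.

I > Sn > P > Pb > Ba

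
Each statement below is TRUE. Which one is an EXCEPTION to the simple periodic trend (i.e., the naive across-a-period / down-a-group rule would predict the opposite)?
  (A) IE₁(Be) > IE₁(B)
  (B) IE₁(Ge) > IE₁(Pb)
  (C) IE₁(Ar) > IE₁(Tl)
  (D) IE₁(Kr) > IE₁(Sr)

The general trend: IE₁ increases across a period and decreases down a group.
(A) Be (period 2, group 2) vs B (period 2, group 13): the stated order contradicts the simple trend.
(B) Ge (period 4, group 14) vs Pb (period 6, group 14): the stated order agrees with the simple trend.
(C) Ar (period 3, group 18) vs Tl (period 6, group 13): the stated order agrees with the simple trend.
(D) Kr (period 4, group 18) vs Sr (period 5, group 2): the stated order agrees with the simple trend.
The exception is (A): removing B's lone 2p electron is easier than breaking Be's filled 2s².

(A)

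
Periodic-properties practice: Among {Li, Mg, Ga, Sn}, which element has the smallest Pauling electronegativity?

Li

Li is in period 2, group 1; Mg is in period 3, group 2; Ga is in period 4, group 13; Sn is in period 5, group 14.
Smaller atoms with higher effective nuclear charge are more electronegative.
These sit on a diagonal, where the across-period and down-group effects partly cancel.
Mg > Li: period and group pull opposite ways; the across-period shift dominates (1.31 vs 0.98).
Ga > Mg: the two effects oppose for this pair; the across-period effect wins (1.81 vs 1.31).
Sn > Ga: the two effects oppose for this pair; the across-period effect wins (1.96 vs 1.81).
Approximate values (Pauling): Li 0.98, Mg 1.31, Ga 1.81, Sn 1.96.
The smallest Pauling electronegativity among these belongs to Li.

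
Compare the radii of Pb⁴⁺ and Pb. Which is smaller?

Forming Pb⁴⁺ removes 4 electrons from Pb. Fewer electrons for the same nuclear charge means less shielding and a higher Z_eff on the remaining electrons.
A cation is smaller than its parent atom: Pb⁴⁺ < Pb.

Pb⁴⁺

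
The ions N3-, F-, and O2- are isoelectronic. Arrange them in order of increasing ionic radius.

All of these have 10 electrons, so size is governed by nuclear charge alone: the more protons, the stronger the pull on the same electron cloud, and the smaller the ion.
Nuclear charges: F- (Z=9), O2- (Z=8), N3- (Z=7).
Smallest to largest: F- < O2- < N3-.

F-, O2-, N3-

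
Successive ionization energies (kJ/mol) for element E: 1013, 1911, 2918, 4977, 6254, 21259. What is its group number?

Group 15

Look for the largest jump between consecutive ionization energies: IE6/IE5 ≈ 3.4, far larger than any earlier ratio.
That jump marks the point where a core electron is being removed. So the atom has 5 valence electrons.
A main-group element with 5 valence electrons is in group 15.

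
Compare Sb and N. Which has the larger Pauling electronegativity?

Electronegativity increases across a period and decreases down a group, tracking effective nuclear charge and atomic size.
All are in group 15, so electronegativity increases up the group.
So N has the larger Pauling electronegativity (N > Sb).

N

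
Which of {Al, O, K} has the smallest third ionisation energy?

The third ionization energy removes an electron from the +2 ion. For each element: Al²⁺ still has 1 valence electron; O²⁺ still has 4 valence electrons; K²⁺ is already 1 electron into the core.
Usually core removal costs more than valence removal, but here the competition is close: a tightly held n=2 valence electron can cost more to remove than an n=3 core electron, so the actual values have to decide it.
Valence configurations: Al²⁺ [Ne]3s¹, O²⁺ [He]2s²2p².
Approximate IE_3 values (kJ/mol): Al 2745, O 5300, K 4420.
So the third ionization energies run Al < K < O.

Al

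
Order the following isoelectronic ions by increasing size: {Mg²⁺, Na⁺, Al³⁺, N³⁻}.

Al³⁺ < Mg²⁺ < Na⁺ < N³⁻

All of these have 10 electrons, so size is governed by nuclear charge alone: the more protons, the stronger the pull on the same electron cloud, and the smaller the ion.
Nuclear charges: Al³⁺ (Z=13), Mg²⁺ (Z=12), Na⁺ (Z=11), N³⁻ (Z=7).
Smallest to largest: Al³⁺ < Mg²⁺ < Na⁺ < N³⁻.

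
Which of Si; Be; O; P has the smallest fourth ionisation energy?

Si

IE_4 is the cost of taking one more electron from the +3 cation: Si³⁺ still has 1 valence electron; Be³⁺ is already 1 electron into the core; O³⁺ still has 3 valence electrons; P³⁺ still has 2 valence electrons.
Breaking into a closed-shell core is much more expensive than removing a leftover valence electron — Be has the largest IE_4 here.
Valence configurations: Si³⁺ [Ne]3s¹, O³⁺ [He]2s²2p¹, P³⁺ [Ne]3s².
Tabulated IE_4 (kJ/mol): Si 4356, Be 21007, O 7469, P 4964.
So the fourth ionization energies run Si < P < O < Be.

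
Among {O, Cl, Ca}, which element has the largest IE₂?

The second ionization energy removes an electron from the +1 ion. For each element: O⁺ still has 5 valence electrons; Cl⁺ still has 6 valence electrons; Ca⁺ still has 1 valence electron.
All are still removing valence electrons, so compare the +1 ions as you would atoms: IE_2 generally rises across a period (higher Z_eff) and falls down a group (larger shell), subject to the usual subshell exceptions.
Valence configurations: O⁺ [He]2s²2p³, Cl⁺ [Ne]3s²3p⁴, Ca⁺ [Ar]4s¹.
Approximate IE_2 values (kJ/mol): O 3388, Cl 2298, Ca 1145.
Putting it together, IE_2: Ca < Cl < O.

O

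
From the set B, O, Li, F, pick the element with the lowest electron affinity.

Li is in period 2, group 1; B is in period 2, group 13; O is in period 2, group 16; F is in period 2, group 17.
Adding an electron releases more energy for atoms nearer the top right (short of the noble gases).
All lie in period 2; the across-period trend (electron affinity increases left to right) applies, with the exception below.
Note the exception: Li has a higher electron affinity than B, contrary to the simple trend — B's ns²np¹ configuration gives only a small electron affinity — the sparsely filled np subshell binds an added electron weakly.
Approximate values (kJ/mol): Li 60, B 27, O 141, F 328.
The lowest electron affinity among these belongs to B.

B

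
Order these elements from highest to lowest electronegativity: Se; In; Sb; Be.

Se > Sb > In > Be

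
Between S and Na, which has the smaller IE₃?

S

Consider each +2 ion: S²⁺ still has 4 valence electrons; Na²⁺ is already 1 electron into the core.
Core electrons are held far more tightly than valence electrons, so Na tops the IE_3 order.
Approximate IE_3 values (kJ/mol): S 3357, Na 6910.
So the third ionization energies run S < Na.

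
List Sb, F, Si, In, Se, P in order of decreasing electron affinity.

F > Se > Si > Sb > P > In

Atoms with high Z_eff and room in the valence shell (especially the halogens) have the most exothermic electron affinities.
Here both period and group differ, so the two effects have to be weighed against each other.
P > In: relative to In, both the across-period and down-group shifts push P's electron affinity up.
Sb > P: this pair runs against the simple trend — see the exception note.
Si > Sb: the two effects oppose for this pair; the down-group effect wins (134 vs 103 kJ/mol).
Se > Si: period and group pull opposite ways; the across-period shift dominates (195 vs 134 kJ/mol).
F > Se: both effects reinforce here, so F is clearly the higher of the two.
Note the exception: Sb has a higher electron affinity than P, contrary to the simple trend — both are half-filled np³, but the pairing/repulsion penalty for the added electron shrinks as the p orbitals become larger and more diffuse down the group, and for Sb that outweighs the weaker nuclear attraction.
Note the exception: Si has a higher electron affinity than P, contrary to the simple trend — adding an electron to P's half-filled 3p³ is unfavourable, so Si (3p²) has the more exothermic EA.
For reference (kJ/mol): F 328, Si 134, P 72, Se 195, In 29, Sb 103.
So from highest to lowest: F > Se > Si > Sb > P > In.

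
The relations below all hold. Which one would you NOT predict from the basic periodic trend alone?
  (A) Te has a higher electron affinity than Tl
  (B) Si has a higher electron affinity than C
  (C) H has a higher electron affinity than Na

The general trend: electron affinity increases across a period and decreases down a group.
(A) Te (period 5, group 16) vs Tl (period 6, group 13): the stated order agrees with the simple trend.
(B) Si (period 3, group 14) vs C (period 2, group 14): the stated order contradicts the simple trend.
(C) H (period 1, group 1) vs Na (period 3, group 1): the stated order agrees with the simple trend.
The exception is (B): Si's larger, more diffuse 3p orbitals accept an added electron slightly more readily than C's compact 2p.

(B)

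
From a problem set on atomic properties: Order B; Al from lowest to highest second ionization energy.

Al, B

After 1 electron has been removed, what remains? B⁺ still has 2 valence electrons; Al⁺ still has 2 valence electrons.
All are still removing valence electrons, so compare the +1 ions as you would atoms: IE_2 generally rises across a period (higher Z_eff) and falls down a group (larger shell), subject to the usual subshell exceptions.
Valence configurations: B⁺ [He]2s², Al⁺ [Ne]3s².
Tabulated IE_2 (kJ/mol): B 2427, Al 1817.
So the second ionization energies run Al < B.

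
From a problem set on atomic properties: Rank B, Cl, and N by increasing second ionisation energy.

After 1 electron has been removed, what remains? B⁺ still has 2 valence electrons; Cl⁺ still has 6 valence electrons; N⁺ still has 4 valence electrons.
All are still removing valence electrons, so compare the +1 ions as you would atoms: IE_2 generally rises across a period (higher Z_eff) and falls down a group (larger shell), subject to the usual subshell exceptions.
Valence configurations: B⁺ [He]2s², Cl⁺ [Ne]3s²3p⁴, N⁺ [He]2s²2p².
Approximate IE_2 values (kJ/mol): B 2427, Cl 2298, N 2856.
Hence IE_2: Cl < B < N.

Cl, B, N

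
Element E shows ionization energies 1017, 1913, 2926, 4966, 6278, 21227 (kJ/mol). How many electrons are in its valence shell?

5

Look for the largest jump between consecutive ionization energies: IE6/IE5 ≈ 3.4, far larger than any earlier ratio.
That jump marks the point where a core electron is being removed. So the atom has 5 valence electrons.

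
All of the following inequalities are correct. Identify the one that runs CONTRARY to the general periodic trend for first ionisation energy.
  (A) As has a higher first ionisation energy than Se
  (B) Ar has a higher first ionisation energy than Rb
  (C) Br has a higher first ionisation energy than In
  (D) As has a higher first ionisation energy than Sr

(A)

The general trend: first ionisation energy increases across a period and decreases down a group.
(A) As (period 4, group 15) vs Se (period 4, group 16): the stated order contradicts the simple trend.
(B) Ar (period 3, group 18) vs Rb (period 5, group 1): the stated order agrees with the simple trend.
(C) Br (period 4, group 17) vs In (period 5, group 13): the stated order agrees with the simple trend.
(D) As (period 4, group 15) vs Sr (period 5, group 2): the stated order agrees with the simple trend.
The exception is (A): Se (4p⁴) ionizes more easily than half-filled As (4p³).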